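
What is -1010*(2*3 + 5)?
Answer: -11110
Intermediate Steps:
-1010*(2*3 + 5) = -1010*(6 + 5) = -1010*11 = -202*55 = -11110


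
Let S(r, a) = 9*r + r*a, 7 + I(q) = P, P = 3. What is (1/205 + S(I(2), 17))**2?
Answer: 454499761/42025 ≈ 10815.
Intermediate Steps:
I(q) = -4 (I(q) = -7 + 3 = -4)
S(r, a) = 9*r + a*r
(1/205 + S(I(2), 17))**2 = (1/205 - 4*(9 + 17))**2 = (1/205 - 4*26)**2 = (1/205 - 104)**2 = (-21319/205)**2 = 454499761/42025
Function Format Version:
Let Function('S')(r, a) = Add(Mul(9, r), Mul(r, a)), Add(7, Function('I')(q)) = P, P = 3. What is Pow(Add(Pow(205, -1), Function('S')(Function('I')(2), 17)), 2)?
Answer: Rational(454499761, 42025) ≈ 10815.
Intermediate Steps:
Function('I')(q) = -4 (Function('I')(q) = Add(-7, 3) = -4)
Function('S')(r, a) = Add(Mul(9, r), Mul(a, r))
Pow(Add(Pow(205, -1), Function('S')(Function('I')(2), 17)), 2) = Pow(Add(Pow(205, -1), Mul(-4, Add(9, 17))), 2) = Pow(Add(Rational(1, 205), Mul(-4, 26)), 2) = Pow(Add(Rational(1, 205), -104), 2) = Pow(Rational(-21319, 205), 2) = Rational(454499761, 42025)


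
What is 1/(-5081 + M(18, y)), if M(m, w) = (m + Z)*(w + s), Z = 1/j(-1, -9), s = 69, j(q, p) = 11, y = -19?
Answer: -11/45941 ≈ -0.00023944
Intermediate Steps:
Z = 1/11 ≈ 0.090909
M(m, w) = (69 + w)*(1/11 + m) (M(m, w) = (m + 1/11)*(w + 69) = (1/11 + m)*(69 + w) = (69 + w)*(1/11 + m))
1/(-5081 + M(18, y)) = 1/(-5081 + (69/11 + 69*18 + (1/11)*(-19) + 18*(-19))) = 1/(-5081 + (69/11 + 1242 - 19/11 - 342)) = 1/(-5081 + 9950/11) = 1/(-45941/11) = -11/45941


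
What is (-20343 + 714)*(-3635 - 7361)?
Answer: 215840484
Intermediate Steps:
(-20343 + 714)*(-3635 - 7361) = -19629*(-10996) = 215840484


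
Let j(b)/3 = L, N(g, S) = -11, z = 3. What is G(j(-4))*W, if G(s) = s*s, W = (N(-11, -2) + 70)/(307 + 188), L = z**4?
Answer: 387099/55 ≈ 7038.2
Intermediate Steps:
L = 81 (L = 3**4 = 81)
j(b) = 243 (j(b) = 3*81 = 243)
W = 59/495 (W = (-11 + 70)/(307 + 188) = 59/495 ≈ 0.11919)
G(s) = s**2
G(j(-4))*W = 243**2*(59/495) = 59049*(59/495) = 387099/55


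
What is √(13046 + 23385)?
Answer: √36431 ≈ 190.87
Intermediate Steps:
√(13046 + 23385) = √36431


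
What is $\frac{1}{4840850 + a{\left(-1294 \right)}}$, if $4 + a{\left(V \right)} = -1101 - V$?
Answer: $\frac{1}{4841039} \approx 2.0657 \cdot 10^{-7}$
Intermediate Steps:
$a{\left(V \right)} = -1105 - V$ ($a{\left(V \right)} = -4 - \left(1101 + V\right) = -1105 - V$)
$\frac{1}{4840850 + a{\left(-1294 \right)}} = \frac{1}{4840850 - -189} = \frac{1}{4840850 + \left(-1105 + 1294\right)} = \frac{1}{4840850 + 189} = \frac{1}{4841039}$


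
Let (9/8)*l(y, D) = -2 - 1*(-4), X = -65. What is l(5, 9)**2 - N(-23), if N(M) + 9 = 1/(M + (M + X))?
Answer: 36472/2997 ≈ 12.169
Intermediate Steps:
l(y, D) = 16/9 (l(y, D) = 8*(-2 - 1*(-4))/9 = 8*(-2 + 4)/9 = (8/9)*2 = 16/9)
N(M) = -9 + 1/(-65 + 2*M) (N(M) = -9 + 1/(M + (M - 65)) = -9 + 1/(M + (-65 + M)) = -9 + 1/(-65 + 2*M))
l(5, 9)**2 - N(-23) = (16/9)**2 - 2*(293 - 9*(-23))/(-65 + 2*(-23)) = 256/81 - 2*(293 + 207)/(-65 - 46) = 256/81 - 2*500/(-111) = 256/81 - 2*(-1)*500/111 = 256/81 - 1*(-1000/111) = 256/81 + 1000/111 = 36472/2997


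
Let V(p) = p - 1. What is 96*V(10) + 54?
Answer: 918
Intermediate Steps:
V(p) = -1 + p
96*V(10) + 54 = 96*(-1 + 10) + 54 = 96*9 + 54 = 864 + 54 = 918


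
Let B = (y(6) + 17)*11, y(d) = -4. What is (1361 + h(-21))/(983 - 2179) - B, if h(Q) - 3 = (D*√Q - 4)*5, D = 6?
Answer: -43093/299 - 15*I*√21/598 ≈ -144.12 - 0.11495*I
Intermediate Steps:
h(Q) = -17 + 30*√Q (h(Q) = 3 + (6*√Q - 4)*5 = 3 + (-4 + 6*√Q)*5 = 3 + (-20 + 30*√Q) = -17 + 30*√Q)
B = 143 (B = (-4 + 17)*11 = 13*11 = 143)
(1361 + h(-21))/(983 - 2179) - B = (1361 + (-17 + 30*√(-21)))/(983 - 2179) - 1*143 = (1361 + (-17 + 30*(I*√21)))/(-1196) - 143 = (1361 + (-17 + 30*I*√21))*(-1/1196) - 143 = (1344 + 30*I*√21)*(-1/1196) - 143 = (-336/299 - 15*I*√21/598) - 143 = -43093/299 - 15*I*√21/598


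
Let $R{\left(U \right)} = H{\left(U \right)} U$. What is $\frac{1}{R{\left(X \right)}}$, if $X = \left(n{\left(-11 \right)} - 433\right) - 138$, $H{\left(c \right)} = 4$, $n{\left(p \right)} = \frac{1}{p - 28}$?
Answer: $- \frac{39}{89080} \approx -0.00043781$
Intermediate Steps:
$n{\left(p \right)} = \frac{1}{-28 + p}$
$X = - \frac{22270}{39}$ ($X = \left(\frac{1}{-28 - 11} - 433\right) - 138 = \left(\frac{1}{-39} - 433\right) - 138 = \left(- \frac{1}{39} - 433\right) - 138 = - \frac{16888}{39} - 138 = - \frac{22270}{39} \approx -571.03$)
$R{\left(U \right)} = 4 U$
$\frac{1}{R{\left(X \right)}} = \frac{1}{4 \left(- \frac{22270}{39}\right)} = \frac{1}{- \frac{89080}{39}} = - \frac{39}{89080}$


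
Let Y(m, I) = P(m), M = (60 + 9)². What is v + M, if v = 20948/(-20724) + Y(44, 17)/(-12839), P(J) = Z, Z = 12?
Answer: 316628987684/66518859 ≈ 4760.0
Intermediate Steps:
M = 4761 (M = 69² = 4761)
P(J) = 12
Y(m, I) = 12
v = -67300015/66518859 (v = 20948/(-20724) + 12/(-12839) = 20948*(-1/20724) + 12*(-1/12839) = -5237/5181 - 12/12839 = -67300015/66518859 ≈ -1.0117)
v + M = -67300015/66518859 + 4761 = 316628987684/66518859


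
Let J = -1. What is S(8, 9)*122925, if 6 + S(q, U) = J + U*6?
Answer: 5777475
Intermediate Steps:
S(q, U) = -7 + 6*U (S(q, U) = -6 + (-1 + U*6) = -6 + (-1 + 6*U) = -7 + 6*U)
S(8, 9)*122925 = (-7 + 6*9)*122925 = (-7 + 54)*122925 = 47*122925 = 5777475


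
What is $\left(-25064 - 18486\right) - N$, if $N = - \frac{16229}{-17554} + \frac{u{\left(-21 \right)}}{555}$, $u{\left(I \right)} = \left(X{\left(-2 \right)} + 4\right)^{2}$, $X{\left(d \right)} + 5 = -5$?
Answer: $- \frac{141431402513}{3247490} \approx -43551.0$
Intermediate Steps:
$X{\left(d \right)} = -10$ ($X{\left(d \right)} = -5 - 5 = -10$)
$u{\left(I \right)} = 36$ ($u{\left(I \right)} = \left(-10 + 4\right)^{2} = \left(-6\right)^{2} = 36$)
$N = \frac{3213013}{3247490}$ ($N = - \frac{16229}{-17554} + \frac{36}{555} = \left(-16229\right) \left(- \frac{1}{17554}\right) + 36 \cdot \frac{1}{555} = \frac{16229}{17554} + \frac{12}{185} = \frac{3213013}{3247490} \approx 0.98938$)
$\left(-25064 - 18486\right) - N = \left(-25064 - 18486\right) - \frac{3213013}{3247490} = -43550 - \frac{3213013}{3247490} = - \frac{141431402513}{3247490}$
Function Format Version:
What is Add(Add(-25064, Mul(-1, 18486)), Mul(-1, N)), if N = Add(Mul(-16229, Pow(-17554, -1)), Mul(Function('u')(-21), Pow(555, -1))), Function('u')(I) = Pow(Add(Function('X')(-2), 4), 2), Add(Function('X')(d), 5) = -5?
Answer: Rational(-141431402513, 3247490) ≈ -43551.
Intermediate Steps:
Function('X')(d) = -10 (Function('X')(d) = Add(-5, -5) = -10)
Function('u')(I) = 36 (Function('u')(I) = Pow(Add(-10, 4), 2) = Pow(-6, 2) = 36)
N = Rational(3213013, 3247490) (N = Add(Mul(-16229, Pow(-17554, -1)), Mul(36, Pow(555, -1))) = Add(Mul(-16229, Rational(-1, 17554)), Mul(36, Rational(1, 555))) = Add(Rational(16229, 17554), Rational(12, 185)) = Rational(3213013, 3247490) ≈ 0.98938)
Add(Add(-25064, Mul(-1, 18486)), Mul(-1, N)) = Add(Add(-25064, Mul(-1, 18486)), Mul(-1, Rational(3213013, 3247490))) = Add(Add(-25064, -18486), Rational(-3213013, 3247490)) = Add(-43550, Rational(-3213013, 3247490)) = Rational(-141431402513, 3247490)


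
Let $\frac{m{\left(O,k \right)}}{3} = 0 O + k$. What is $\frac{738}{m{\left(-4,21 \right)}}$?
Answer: $\frac{82}{7} \approx 11.714$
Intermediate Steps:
$m{\left(O,k \right)} = 3 k$ ($m{\left(O,k \right)} = 3 \left(0 O + k\right) = 3 \left(0 + k\right) = 3 k$)
$\frac{738}{m{\left(-4,21 \right)}} = \frac{738}{3 \cdot 21} = \frac{738}{63} = 738 \cdot \frac{1}{63} = \frac{82}{7}$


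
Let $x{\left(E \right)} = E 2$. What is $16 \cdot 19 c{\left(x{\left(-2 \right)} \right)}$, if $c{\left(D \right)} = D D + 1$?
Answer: $5168$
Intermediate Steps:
$x{\left(E \right)} = 2 E$
$c{\left(D \right)} = 1 + D^{2}$ ($c{\left(D \right)} = D^{2} + 1 = 1 + D^{2}$)
$16 \cdot 19 c{\left(x{\left(-2 \right)} \right)} = 16 \cdot 19 \left(1 + \left(2 \left(-2\right)\right)^{2}\right) = 304 \left(1 + \left(-4\right)^{2}\right) = 304 \left(1 + 16\right) = 304 \cdot 17 = 5168$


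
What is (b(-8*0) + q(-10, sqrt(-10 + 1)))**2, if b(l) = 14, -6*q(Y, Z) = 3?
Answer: 729/4 ≈ 182.25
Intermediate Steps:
q(Y, Z) = -1/2 (q(Y, Z) = -1/6*3 = -1/2)
(b(-8*0) + q(-10, sqrt(-10 + 1)))**2 = (14 - 1/2)**2 = (27/2)**2 = 729/4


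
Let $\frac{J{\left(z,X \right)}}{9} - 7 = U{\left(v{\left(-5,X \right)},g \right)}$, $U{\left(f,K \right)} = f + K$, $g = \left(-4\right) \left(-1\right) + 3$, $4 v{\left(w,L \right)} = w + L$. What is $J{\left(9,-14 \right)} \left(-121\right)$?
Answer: $- \frac{40293}{4} \approx -10073.0$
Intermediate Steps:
$v{\left(w,L \right)} = \frac{L}{4} + \frac{w}{4}$ ($v{\left(w,L \right)} = \frac{w + L}{4} = \frac{L + w}{4} = \frac{L}{4} + \frac{w}{4}$)
$g = 7$ ($g = 4 + 3 = 7$)
$U{\left(f,K \right)} = K + f$
$J{\left(z,X \right)} = \frac{459}{4} + \frac{9 X}{4}$ ($J{\left(z,X \right)} = 63 + 9 \left(7 + \left(\frac{X}{4} + \frac{1}{4} \left(-5\right)\right)\right) = 63 + 9 \left(7 + \left(\frac{X}{4} - \frac{5}{4}\right)\right) = 63 + 9 \left(7 + \left(- \frac{5}{4} + \frac{X}{4}\right)\right) = 63 + 9 \left(\frac{23}{4} + \frac{X}{4}\right) = 63 + \left(\frac{207}{4} + \frac{9 X}{4}\right) = \frac{459}{4} + \frac{9 X}{4}$)
$J{\left(9,-14 \right)} \left(-121\right) = \left(\frac{459}{4} + \frac{9}{4} \left(-14\right)\right) \left(-121\right) = \left(\frac{459}{4} - \frac{63}{2}\right) \left(-121\right) = \frac{333}{4} \left(-121\right) = - \frac{40293}{4}$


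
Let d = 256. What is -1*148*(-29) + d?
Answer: 4548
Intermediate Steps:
-1*148*(-29) + d = -1*148*(-29) + 256 = -148*(-29) + 256 = 4292 + 256 = 4548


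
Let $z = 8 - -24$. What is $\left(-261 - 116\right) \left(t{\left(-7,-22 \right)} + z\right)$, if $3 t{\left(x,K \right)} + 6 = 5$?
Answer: $- \frac{35815}{3} \approx -11938.0$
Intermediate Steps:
$z = 32$ ($z = 8 + 24 = 32$)
$t{\left(x,K \right)} = - \frac{1}{3}$ ($t{\left(x,K \right)} = -2 + \frac{1}{3} \cdot 5 = -2 + \frac{5}{3} = - \frac{1}{3}$)
$\left(-261 - 116\right) \left(t{\left(-7,-22 \right)} + z\right) = \left(-261 - 116\right) \left(- \frac{1}{3} + 32\right) = \left(-377\right) \frac{95}{3} = - \frac{35815}{3}$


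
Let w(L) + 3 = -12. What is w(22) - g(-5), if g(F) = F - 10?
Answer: 0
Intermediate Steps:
w(L) = -15 (w(L) = -3 - 12 = -15)
g(F) = -10 + F
w(22) - g(-5) = -15 - (-10 - 5) = -15 - 1*(-15) = -15 + 15 = 0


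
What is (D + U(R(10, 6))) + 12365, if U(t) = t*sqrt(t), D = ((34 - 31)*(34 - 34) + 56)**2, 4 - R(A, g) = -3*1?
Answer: 15501 + 7*sqrt(7) ≈ 15520.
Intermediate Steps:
R(A, g) = 7 (R(A, g) = 4 - (-3) = 4 - 1*(-3) = 4 + 3 = 7)
D = 3136 (D = (3*0 + 56)**2 = (0 + 56)**2 = 56**2 = 3136)
U(t) = t**(3/2)
(D + U(R(10, 6))) + 12365 = (3136 + 7**(3/2)) + 12365 = (3136 + 7*sqrt(7)) + 12365 = 15501 + 7*sqrt(7)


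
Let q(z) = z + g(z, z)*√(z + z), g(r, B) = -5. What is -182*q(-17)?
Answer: 3094 + 910*I*√34 ≈ 3094.0 + 5306.2*I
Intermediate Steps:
q(z) = z - 5*√2*√z (q(z) = z - 5*√(z + z) = z - 5*√2*√z)
-182*q(-17) = -182*(-17 - 5*√2*√(-17)) = -182*(-17 - 5*√2*I*√17) = -182*(-17 - 5*I*√34) = 3094 + 910*I*√34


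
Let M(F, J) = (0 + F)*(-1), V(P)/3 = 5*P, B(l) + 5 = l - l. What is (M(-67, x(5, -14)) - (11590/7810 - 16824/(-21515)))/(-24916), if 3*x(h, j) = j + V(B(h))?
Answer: -271934994/104667226235 ≈ -0.0025981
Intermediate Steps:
B(l) = -5 (B(l) = -5 + (l - l) = -5 + 0 = -5)
V(P) = 15*P (V(P) = 3*(5*P) = 15*P)
x(h, j) = -25 + j/3 (x(h, j) = (j + 15*(-5))/3 = (j - 75)/3 = (-75 + j)/3 = -25 + j/3)
M(F, J) = -F (M(F, J) = F*(-1) = -F)
(M(-67, x(5, -14)) - (11590/7810 - 16824/(-21515)))/(-24916) = (-1*(-67) - (11590/7810 - 16824/(-21515)))/(-24916) = (67 - (11590*(1/7810) - 16824*(-1/21515)))*(-1/24916) = (67 - (1159/781 + 16824/21515))*(-1/24916) = (67 - 1*38075429/16803215)*(-1/24916) = (67 - 38075429/16803215)*(-1/24916) = (1087739976/16803215)*(-1/24916) = -271934994/104667226235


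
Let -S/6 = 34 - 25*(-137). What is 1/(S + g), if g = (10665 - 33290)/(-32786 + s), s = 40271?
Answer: -1497/31073263 ≈ -4.8176e-5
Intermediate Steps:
S = -20754 (S = -6*(34 - 25*(-137)) = -6*(34 + 3425) = -6*3459 = -20754)
g = -4525/1497 (g = (10665 - 33290)/(-32786 + 40271) = -22625/7485 = -22625*1/7485 = -4525/1497 ≈ -3.0227)
1/(S + g) = 1/(-20754 - 4525/1497) = 1/(-31073263/1497) = -1497/31073263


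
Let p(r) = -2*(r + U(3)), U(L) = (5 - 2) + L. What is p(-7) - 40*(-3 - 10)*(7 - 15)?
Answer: -4158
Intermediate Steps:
U(L) = 3 + L
p(r) = -12 - 2*r (p(r) = -2*(r + (3 + 3)) = -2*(r + 6) = -2*(6 + r) = -12 - 2*r)
p(-7) - 40*(-3 - 10)*(7 - 15) = (-12 - 2*(-7)) - 40*(-3 - 10)*(7 - 15) = (-12 + 14) - (-520)*(-8) = 2 - 40*104 = 2 - 4160 = -4158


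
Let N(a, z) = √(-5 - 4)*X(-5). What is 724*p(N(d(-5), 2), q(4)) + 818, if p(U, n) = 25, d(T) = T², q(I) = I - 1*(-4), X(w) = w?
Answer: 18918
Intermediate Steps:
q(I) = 4 + I (q(I) = I + 4 = 4 + I)
N(a, z) = -15*I (N(a, z) = √(-5 - 4)*(-5) = √(-9)*(-5) = (3*I)*(-5) = -15*I)
724*p(N(d(-5), 2), q(4)) + 818 = 724*25 + 818 = 18100 + 818 = 18918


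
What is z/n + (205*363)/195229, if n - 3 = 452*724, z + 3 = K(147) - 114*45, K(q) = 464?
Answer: 23440858964/63888885479 ≈ 0.36690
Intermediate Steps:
z = -4669 (z = -3 + (464 - 114*45) = -3 + (464 - 5130) = -3 - 4666 = -4669)
n = 327251 (n = 3 + 452*724 = 3 + 327248 = 327251)
z/n + (205*363)/195229 = -4669/327251 + (205*363)/195229 = -4669*1/327251 + 74415*(1/195229) = -4669/327251 + 74415/195229 = 23440858964/63888885479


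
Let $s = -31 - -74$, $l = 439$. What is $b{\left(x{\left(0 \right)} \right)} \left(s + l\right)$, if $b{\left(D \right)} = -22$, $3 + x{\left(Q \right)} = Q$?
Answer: $-10604$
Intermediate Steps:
$x{\left(Q \right)} = -3 + Q$
$s = 43$ ($s = -31 + 74 = 43$)
$b{\left(x{\left(0 \right)} \right)} \left(s + l\right) = - 22 \left(43 + 439\right) = \left(-22\right) 482 = -10604$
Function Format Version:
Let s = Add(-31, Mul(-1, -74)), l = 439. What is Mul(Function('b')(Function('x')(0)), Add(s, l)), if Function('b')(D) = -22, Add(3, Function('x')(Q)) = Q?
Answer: -10604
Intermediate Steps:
Function('x')(Q) = Add(-3, Q)
s = 43 (s = Add(-31, 74) = 43)
Mul(Function('b')(Function('x')(0)), Add(s, l)) = Mul(-22, Add(43, 439)) = Mul(-22, 482) = -10604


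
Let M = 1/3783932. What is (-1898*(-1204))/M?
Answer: 8647011134944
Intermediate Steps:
M = 1/3783932 ≈ 2.6428e-7
(-1898*(-1204))/M = (-1898*(-1204))/(1/3783932) = 2285192*3783932 = 8647011134944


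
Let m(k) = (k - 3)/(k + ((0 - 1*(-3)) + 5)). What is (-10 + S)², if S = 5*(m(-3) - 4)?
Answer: 1296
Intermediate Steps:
m(k) = (-3 + k)/(8 + k) (m(k) = (-3 + k)/(k + ((0 + 3) + 5)) = (-3 + k)/(k + (3 + 5)) = (-3 + k)/(k + 8) = (-3 + k)/(8 + k))
S = -26 (S = 5*((-3 - 3)/(8 - 3) - 4) = 5*(-6/5 - 4) = 5*(-26/5) = -26)
(-10 + S)² = (-10 - 26)² = (-36)² = 1296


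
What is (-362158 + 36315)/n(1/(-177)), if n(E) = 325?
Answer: -325843/325 ≈ -1002.6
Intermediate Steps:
(-362158 + 36315)/n(1/(-177)) = (-362158 + 36315)/325 = -325843*1/325 = -325843/325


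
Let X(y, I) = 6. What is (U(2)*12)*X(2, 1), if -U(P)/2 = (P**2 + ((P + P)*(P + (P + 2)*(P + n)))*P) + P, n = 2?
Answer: -21600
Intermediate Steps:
U(P) = -2*P - 2*P**2 - 4*P**2*(P + (2 + P)**2) (U(P) = -2*((P**2 + ((P + P)*(P + (P + 2)*(P + 2)))*P) + P) = -2*((P**2 + ((2*P)*(P + (2 + P)*(2 + P)))*P) + P) = -2*((P**2 + ((2*P)*(P + (2 + P)**2))*P) + P) = -2*((P**2 + (2*P*(P + (2 + P)**2))*P) + P) = -2*((P**2 + 2*P**2*(P + (2 + P)**2)) + P) = -2*(P + P**2 + 2*P**2*(P + (2 + P)**2)) = -2*P - 2*P**2 - 4*P**2*(P + (2 + P)**2))
(U(2)*12)*X(2, 1) = (-2*2*(1 + 2*2**3 + 9*2 + 10*2**2)*12)*6 = (-2*2*(1 + 2*8 + 18 + 10*4)*12)*6 = (-2*2*(1 + 16 + 18 + 40)*12)*6 = (-2*2*75*12)*6 = -300*12*6 = -3600*6 = -21600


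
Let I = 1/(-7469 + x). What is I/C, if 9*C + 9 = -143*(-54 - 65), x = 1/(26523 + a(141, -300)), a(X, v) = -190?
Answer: -26333/371683715712 ≈ -7.0848e-8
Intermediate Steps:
x = 1/26333 (x = 1/(26523 - 190) = 1/26333 ≈ 3.7975e-5)
C = 17008/9 (C = -1 + (-143*(-54 - 65))/9 = -1 + (-143*(-119))/9 = -1 + (⅑)*17017 = -1 + 17017/9 = 17008/9 ≈ 1889.8)
I = -26333/196681176 (I = 1/(-7469 + 1/26333) = 1/(-196681176/26333) = -26333/196681176 ≈ -0.00013389)
I/C = -26333/(196681176*17008/9) = -26333/196681176*9/17008 = -26333/371683715712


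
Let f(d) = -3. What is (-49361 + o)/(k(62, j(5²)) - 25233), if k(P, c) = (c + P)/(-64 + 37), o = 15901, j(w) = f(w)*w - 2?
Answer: 75285/56773 ≈ 1.3261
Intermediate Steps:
j(w) = -2 - 3*w (j(w) = -3*w - 2 = -2 - 3*w)
k(P, c) = -P/27 - c/27 (k(P, c) = (P + c)/(-27) = (P + c)*(-1/27) = -P/27 - c/27)
(-49361 + o)/(k(62, j(5²)) - 25233) = (-49361 + 15901)/((-1/27*62 - (-2 - 3*5²)/27) - 25233) = -33460/((-62/27 - (-2 - 3*25)/27) - 25233) = -33460/((-62/27 - (-2 - 75)/27) - 25233) = -33460/((-62/27 - 1/27*(-77)) - 25233) = -33460/((-62/27 + 77/27) - 25233) = -33460/(5/9 - 25233) = -33460/(-227092/9) = -33460*(-9/227092) = 75285/56773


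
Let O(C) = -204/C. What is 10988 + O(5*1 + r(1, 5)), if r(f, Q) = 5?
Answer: 54838/5 ≈ 10968.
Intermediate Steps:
10988 + O(5*1 + r(1, 5)) = 10988 - 204/(5*1 + 5) = 10988 - 204/(5 + 5) = 10988 - 204/10 = 10988 - 204*⅒ = 10988 - 102/5 = 54838/5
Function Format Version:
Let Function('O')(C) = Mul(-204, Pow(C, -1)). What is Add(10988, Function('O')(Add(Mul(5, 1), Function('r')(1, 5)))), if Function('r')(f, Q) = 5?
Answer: Rational(54838, 5) ≈ 10968.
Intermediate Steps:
Add(10988, Function('O')(Add(Mul(5, 1), Function('r')(1, 5)))) = Add(10988, Mul(-204, Pow(Add(Mul(5, 1), 5), -1))) = Add(10988, Mul(-204, Pow(Add(5, 5), -1))) = Add(10988, Mul(-204, Pow(10, -1))) = Add(10988, Mul(-204, Rational(1, 10))) = Add(10988, Rational(-102, 5)) = Rational(54838, 5)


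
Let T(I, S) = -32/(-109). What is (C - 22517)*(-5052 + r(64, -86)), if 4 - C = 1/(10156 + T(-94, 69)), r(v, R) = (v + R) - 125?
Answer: 43191041832941/369012 ≈ 1.1705e+8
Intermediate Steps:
r(v, R) = -125 + R + v (r(v, R) = (R + v) - 125 = -125 + R + v)
T(I, S) = 32/109 (T(I, S) = -32*(-1/109) = 32/109)
C = 4428035/1107036 (C = 4 - 1/(10156 + 32/109) = 4 - 1/1107036/109 = 4 - 1*109/1107036 = 4 - 109/1107036 = 4428035/1107036 ≈ 3.9999)
(C - 22517)*(-5052 + r(64, -86)) = (4428035/1107036 - 22517)*(-5052 + (-125 - 86 + 64)) = -24922701577*(-5052 - 147)/1107036 = -24922701577/1107036*(-5199) = 43191041832941/369012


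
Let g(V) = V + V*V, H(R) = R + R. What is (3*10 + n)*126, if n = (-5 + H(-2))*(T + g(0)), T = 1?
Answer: 2646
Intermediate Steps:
H(R) = 2*R
g(V) = V + V**2
n = -9 (n = (-5 + 2*(-2))*(1 + 0*(1 + 0)) = (-5 - 4)*(1 + 0*1) = -9*(1 + 0) = -9*1 = -9)
(3*10 + n)*126 = (3*10 - 9)*126 = (30 - 9)*126 = 21*126 = 2646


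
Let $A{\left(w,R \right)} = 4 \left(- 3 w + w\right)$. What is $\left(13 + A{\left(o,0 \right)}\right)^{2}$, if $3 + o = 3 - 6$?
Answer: $3721$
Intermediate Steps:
$o = -6$ ($o = -3 + \left(3 - 6\right) = -3 - 3 = -6$)
$A{\left(w,R \right)} = - 8 w$ ($A{\left(w,R \right)} = 4 \left(- 2 w\right) = - 8 w$)
$\left(13 + A{\left(o,0 \right)}\right)^{2} = \left(13 - -48\right)^{2} = \left(13 + 48\right)^{2} = 61^{2} = 3721$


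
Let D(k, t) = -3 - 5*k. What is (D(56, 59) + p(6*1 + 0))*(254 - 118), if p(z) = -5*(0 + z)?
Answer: -42568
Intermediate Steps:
p(z) = -5*z
(D(56, 59) + p(6*1 + 0))*(254 - 118) = ((-3 - 5*56) - 5*(6*1 + 0))*(254 - 118) = ((-3 - 280) - 5*(6 + 0))*136 = (-283 - 5*6)*136 = (-283 - 30)*136 = -313*136 = -42568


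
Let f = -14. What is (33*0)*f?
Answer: 0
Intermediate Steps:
(33*0)*f = (33*0)*(-14) = 0*(-14) = 0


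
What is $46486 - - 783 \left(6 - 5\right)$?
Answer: $47269$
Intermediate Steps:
$46486 - - 783 \left(6 - 5\right) = 46486 - \left(-783\right) 1 = 46486 - -783 = 46486 + 783 = 47269$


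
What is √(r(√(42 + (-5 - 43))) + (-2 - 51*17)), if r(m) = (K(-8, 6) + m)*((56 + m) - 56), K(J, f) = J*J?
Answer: √(-875 + 64*I*√6) ≈ 2.6394 + 29.698*I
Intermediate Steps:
K(J, f) = J²
r(m) = m*(64 + m) (r(m) = ((-8)² + m)*((56 + m) - 56) = (64 + m)*m = m*(64 + m))
√(r(√(42 + (-5 - 43))) + (-2 - 51*17)) = √(√(42 + (-5 - 43))*(64 + √(42 + (-5 - 43))) + (-2 - 51*17)) = √(√(42 - 48)*(64 + √(42 - 48)) + (-2 - 867)) = √(√(-6)*(64 + √(-6)) - 869) = √((I*√6)*(64 + I*√6) - 869) = √(I*√6*(64 + I*√6) - 869) = √(-869 + I*√6*(64 + I*√6))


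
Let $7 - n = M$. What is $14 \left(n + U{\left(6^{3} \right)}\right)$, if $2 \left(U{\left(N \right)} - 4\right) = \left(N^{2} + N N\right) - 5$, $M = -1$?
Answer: $653317$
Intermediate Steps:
$n = 8$ ($n = 7 - -1 = 7 + 1 = 8$)
$U{\left(N \right)} = \frac{3}{2} + N^{2}$ ($U{\left(N \right)} = 4 + \frac{\left(N^{2} + N N\right) - 5}{2} = 4 + \frac{\left(N^{2} + N^{2}\right) - 5}{2} = 4 + \frac{2 N^{2} - 5}{2} = 4 + \frac{-5 + 2 N^{2}}{2} = 4 + \left(- \frac{5}{2} + N^{2}\right) = \frac{3}{2} + N^{2}$)
$14 \left(n + U{\left(6^{3} \right)}\right) = 14 \left(8 + \left(\frac{3}{2} + \left(6^{3}\right)^{2}\right)\right) = 14 \left(8 + \left(\frac{3}{2} + 216^{2}\right)\right) = 14 \left(8 + \left(\frac{3}{2} + 46656\right)\right) = 14 \left(8 + \frac{93315}{2}\right) = 14 \cdot \frac{93331}{2} = 653317$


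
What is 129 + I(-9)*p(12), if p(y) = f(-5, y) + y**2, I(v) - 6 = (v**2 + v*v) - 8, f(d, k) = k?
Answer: 25089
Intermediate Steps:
I(v) = -2 + 2*v**2 (I(v) = 6 + ((v**2 + v*v) - 8) = 6 + ((v**2 + v**2) - 8) = 6 + (2*v**2 - 8) = 6 + (-8 + 2*v**2) = -2 + 2*v**2)
p(y) = y + y**2
129 + I(-9)*p(12) = 129 + (-2 + 2*(-9)**2)*(12*(1 + 12)) = 129 + (-2 + 2*81)*(12*13) = 129 + (-2 + 162)*156 = 129 + 160*156 = 129 + 24960 = 25089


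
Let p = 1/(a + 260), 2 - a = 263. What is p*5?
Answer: -5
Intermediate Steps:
a = -261 (a = 2 - 1*263 = 2 - 263 = -261)
p = -1 (p = 1/(-261 + 260) = 1/(-1) = -1)
p*5 = -1*5 = -5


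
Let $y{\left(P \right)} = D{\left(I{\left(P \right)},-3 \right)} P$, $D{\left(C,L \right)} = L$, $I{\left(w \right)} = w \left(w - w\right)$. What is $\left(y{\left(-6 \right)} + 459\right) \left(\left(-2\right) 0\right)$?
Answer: $0$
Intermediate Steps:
$I{\left(w \right)} = 0$ ($I{\left(w \right)} = w 0 = 0$)
$y{\left(P \right)} = - 3 P$
$\left(y{\left(-6 \right)} + 459\right) \left(\left(-2\right) 0\right) = \left(\left(-3\right) \left(-6\right) + 459\right) \left(\left(-2\right) 0\right) = \left(18 + 459\right) 0 = 477 \cdot 0 = 0$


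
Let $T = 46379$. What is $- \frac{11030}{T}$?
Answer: $- \frac{11030}{46379} \approx -0.23782$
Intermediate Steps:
$- \frac{11030}{T} = - \frac{11030}{46379}$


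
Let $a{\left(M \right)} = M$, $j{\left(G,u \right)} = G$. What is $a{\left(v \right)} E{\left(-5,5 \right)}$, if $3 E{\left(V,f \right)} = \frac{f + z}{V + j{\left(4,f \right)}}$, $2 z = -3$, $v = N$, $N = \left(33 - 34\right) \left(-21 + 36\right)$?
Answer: $\frac{35}{2} \approx 17.5$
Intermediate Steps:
$N = -15$ ($N = \left(-1\right) 15 = -15$)
$v = -15$
$z = - \frac{3}{2}$ ($z = \frac{1}{2} \left(-3\right) = - \frac{3}{2} \approx -1.5$)
$E{\left(V,f \right)} = \frac{- \frac{3}{2} + f}{3 \left(4 + V\right)}$ ($E{\left(V,f \right)} = \frac{\left(f - \frac{3}{2}\right) \frac{1}{V + 4}}{3} = \frac{\left(- \frac{3}{2} + f\right) \frac{1}{4 + V}}{3} = \frac{\frac{1}{4 + V} \left(- \frac{3}{2} + f\right)}{3} = \frac{- \frac{3}{2} + f}{3 \left(4 + V\right)}$)
$a{\left(v \right)} E{\left(-5,5 \right)} = - 15 \frac{-3 + 2 \cdot 5}{6 \left(4 - 5\right)} = - 15 \frac{-3 + 10}{6 \left(-1\right)} = - 15 \cdot \frac{1}{6} \left(-1\right) 7 = \left(-15\right) \left(- \frac{7}{6}\right) = \frac{35}{2}$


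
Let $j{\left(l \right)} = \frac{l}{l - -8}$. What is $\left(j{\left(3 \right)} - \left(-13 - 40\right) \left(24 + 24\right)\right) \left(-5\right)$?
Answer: $- \frac{139935}{11} \approx -12721.0$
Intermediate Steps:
$j{\left(l \right)} = \frac{l}{8 + l}$ ($j{\left(l \right)} = \frac{l}{l + 8} = \frac{l}{8 + l}$)
$\left(j{\left(3 \right)} - \left(-13 - 40\right) \left(24 + 24\right)\right) \left(-5\right) = \left(\frac{3}{8 + 3} - \left(-13 - 40\right) \left(24 + 24\right)\right) \left(-5\right) = \left(\frac{3}{11} - \left(-53\right) 48\right) \left(-5\right) = \left(3 \cdot \frac{1}{11} - -2544\right) \left(-5\right) = \left(\frac{3}{11} + 2544\right) \left(-5\right) = \frac{27987}{11} \left(-5\right) = - \frac{139935}{11}$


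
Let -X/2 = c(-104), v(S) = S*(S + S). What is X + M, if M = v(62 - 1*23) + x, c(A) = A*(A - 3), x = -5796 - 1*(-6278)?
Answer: -18732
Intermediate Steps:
v(S) = 2*S² (v(S) = S*(2*S) = 2*S²)
x = 482 (x = -5796 + 6278 = 482)
c(A) = A*(-3 + A)
X = -22256 (X = -(-208)*(-3 - 104) = -(-208)*(-107) = -2*11128 = -22256)
M = 3524 (M = 2*(62 - 1*23)² + 482 = 2*(62 - 23)² + 482 = 2*39² + 482 = 2*1521 + 482 = 3042 + 482 = 3524)
X + M = -22256 + 3524 = -18732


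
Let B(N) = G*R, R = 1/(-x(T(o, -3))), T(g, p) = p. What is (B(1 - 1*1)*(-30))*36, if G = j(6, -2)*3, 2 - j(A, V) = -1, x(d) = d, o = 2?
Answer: -3240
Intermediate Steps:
j(A, V) = 3 (j(A, V) = 2 - 1*(-1) = 2 + 1 = 3)
G = 9 (G = 3*3 = 9)
R = 1/3 (R = 1/(-1*(-3)) = 1/3 ≈ 0.33333)
B(N) = 3 (B(N) = 9*(1/3) = 3)
(B(1 - 1*1)*(-30))*36 = (3*(-30))*36 = -90*36 = -3240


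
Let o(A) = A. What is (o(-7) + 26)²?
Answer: 361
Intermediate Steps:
(o(-7) + 26)² = (-7 + 26)² = 19² = 361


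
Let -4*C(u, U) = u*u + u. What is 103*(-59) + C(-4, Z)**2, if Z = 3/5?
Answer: -6068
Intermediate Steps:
Z = 3/5 (Z = 3*(1/5) = 3/5 ≈ 0.60000)
C(u, U) = -u/4 - u**2/4 (C(u, U) = -(u*u + u)/4 = -(u**2 + u)/4 = -(u + u**2)/4 = -u/4 - u**2/4)
103*(-59) + C(-4, Z)**2 = 103*(-59) + (-1/4*(-4)*(1 - 4))**2 = -6077 + (-1/4*(-4)*(-3))**2 = -6077 + (-3)**2 = -6077 + 9 = -6068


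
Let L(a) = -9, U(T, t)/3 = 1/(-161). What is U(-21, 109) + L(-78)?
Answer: -1452/161 ≈ -9.0186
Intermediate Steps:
U(T, t) = -3/161 (U(T, t) = 3/(-161) = 3*(-1/161) = -3/161)
U(-21, 109) + L(-78) = -3/161 - 9 = -1452/161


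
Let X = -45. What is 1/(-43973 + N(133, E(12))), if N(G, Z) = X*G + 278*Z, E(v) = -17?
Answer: -1/54684 ≈ -1.8287e-5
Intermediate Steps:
N(G, Z) = -45*G + 278*Z
1/(-43973 + N(133, E(12))) = 1/(-43973 + (-45*133 + 278*(-17))) = 1/(-43973 + (-5985 - 4726)) = 1/(-43973 - 10711) = 1/(-54684) = -1/54684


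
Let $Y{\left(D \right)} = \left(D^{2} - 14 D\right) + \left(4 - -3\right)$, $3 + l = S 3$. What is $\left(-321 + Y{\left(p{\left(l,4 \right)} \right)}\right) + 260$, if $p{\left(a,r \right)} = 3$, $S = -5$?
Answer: $-87$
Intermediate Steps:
$l = -18$ ($l = -3 - 15 = -18$)
$Y{\left(D \right)} = 7 + D^{2} - 14 D$ ($Y{\left(D \right)} = \left(D^{2} - 14 D\right) + \left(4 + 3\right) = \left(D^{2} - 14 D\right) + 7 = 7 + D^{2} - 14 D$)
$\left(-321 + Y{\left(p{\left(l,4 \right)} \right)}\right) + 260 = \left(-321 + \left(7 + 3^{2} - 42\right)\right) + 260 = \left(-321 + \left(7 + 9 - 42\right)\right) + 260 = \left(-321 - 26\right) + 260 = -347 + 260 = -87$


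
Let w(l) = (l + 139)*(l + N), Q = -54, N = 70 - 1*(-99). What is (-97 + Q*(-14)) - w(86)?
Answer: -56716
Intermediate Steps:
N = 169 (N = 70 + 99 = 169)
w(l) = (139 + l)*(169 + l) (w(l) = (l + 139)*(l + 169) = (139 + l)*(169 + l))
(-97 + Q*(-14)) - w(86) = (-97 - 54*(-14)) - (23491 + 86² + 308*86) = (-97 + 756) - (23491 + 7396 + 26488) = 659 - 1*57375 = 659 - 57375 = -56716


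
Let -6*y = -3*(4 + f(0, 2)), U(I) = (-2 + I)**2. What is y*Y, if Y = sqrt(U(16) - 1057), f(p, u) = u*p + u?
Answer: 3*I*sqrt(861) ≈ 88.028*I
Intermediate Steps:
f(p, u) = u + p*u (f(p, u) = p*u + u = u + p*u)
y = 3 (y = -(-1)*(4 + 2*(1 + 0))/2 = -(-1)*(4 + 2*1)/2 = -(-1)*(4 + 2)/2 = -(-1)*6/2 = -1/6*(-18) = 3)
Y = I*sqrt(861) (Y = sqrt((-2 + 16)**2 - 1057) = sqrt(14**2 - 1057) = sqrt(196 - 1057) = sqrt(-861) = I*sqrt(861) ≈ 29.343*I)
y*Y = 3*(I*sqrt(861)) = 3*I*sqrt(861)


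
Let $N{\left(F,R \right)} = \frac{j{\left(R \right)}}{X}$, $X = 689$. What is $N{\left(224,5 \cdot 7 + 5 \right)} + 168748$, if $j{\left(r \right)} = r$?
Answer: $\frac{116267412}{689} \approx 1.6875 \cdot 10^{5}$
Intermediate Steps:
$N{\left(F,R \right)} = \frac{R}{689}$
$N{\left(224,5 \cdot 7 + 5 \right)} + 168748 = \frac{5 \cdot 7 + 5}{689} + 168748 = \frac{35 + 5}{689} + 168748 = \frac{1}{689} \cdot 40 + 168748 = \frac{40}{689} + 168748 = \frac{116267412}{689}$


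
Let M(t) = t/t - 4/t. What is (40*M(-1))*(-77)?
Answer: -15400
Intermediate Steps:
M(t) = 1 - 4/t
(40*M(-1))*(-77) = (40*((-4 - 1)/(-1)))*(-77) = (40*(-1*(-5)))*(-77) = (40*5)*(-77) = 200*(-77) = -15400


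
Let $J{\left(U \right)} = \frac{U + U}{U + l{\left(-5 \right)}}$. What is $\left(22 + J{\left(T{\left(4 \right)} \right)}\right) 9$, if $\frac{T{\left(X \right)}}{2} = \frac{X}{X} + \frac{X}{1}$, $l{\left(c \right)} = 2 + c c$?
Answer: $\frac{7506}{37} \approx 202.86$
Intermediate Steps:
$l{\left(c \right)} = 2 + c^{2}$
$T{\left(X \right)} = 2 + 2 X$ ($T{\left(X \right)} = 2 \left(\frac{X}{X} + \frac{X}{1}\right) = 2 \left(1 + X 1\right) = 2 \left(1 + X\right) = 2 + 2 X$)
$J{\left(U \right)} = \frac{2 U}{27 + U}$ ($J{\left(U \right)} = \frac{U + U}{U + \left(2 + \left(-5\right)^{2}\right)} = \frac{2 U}{U + \left(2 + 25\right)} = \frac{2 U}{U + 27} = \frac{2 U}{27 + U}$)
$\left(22 + J{\left(T{\left(4 \right)} \right)}\right) 9 = \left(22 + \frac{2 \left(2 + 2 \cdot 4\right)}{27 + \left(2 + 2 \cdot 4\right)}\right) 9 = \left(22 + \frac{2 \left(2 + 8\right)}{27 + \left(2 + 8\right)}\right) 9 = \left(22 + 2 \cdot 10 \frac{1}{27 + 10}\right) 9 = \left(22 + 2 \cdot 10 \cdot \frac{1}{37}\right) 9 = \left(22 + \frac{20}{37}\right) 9 = \frac{834}{37} \cdot 9 = \frac{7506}{37}$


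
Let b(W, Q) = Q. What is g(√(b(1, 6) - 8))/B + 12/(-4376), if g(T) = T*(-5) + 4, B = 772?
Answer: 515/211142 - 5*I*√2/772 ≈ 0.0024391 - 0.0091594*I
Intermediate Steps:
g(T) = 4 - 5*T (g(T) = -5*T + 4 = 4 - 5*T)
g(√(b(1, 6) - 8))/B + 12/(-4376) = (4 - 5*√(6 - 8))/772 + 12/(-4376) = (4 - 5*I*√2)*(1/772) + 12*(-1/4376) = (4 - 5*I*√2)*(1/772) - 3/1094 = (1/193 - 5*I*√2/772) - 3/1094 = 515/211142 - 5*I*√2/772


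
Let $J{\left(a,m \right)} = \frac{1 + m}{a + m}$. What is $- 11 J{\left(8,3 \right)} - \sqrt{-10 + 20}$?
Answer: $-4 - \sqrt{10} \approx -7.1623$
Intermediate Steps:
$J{\left(a,m \right)} = \frac{1 + m}{a + m}$
$- 11 J{\left(8,3 \right)} - \sqrt{-10 + 20} = - 11 \frac{1 + 3}{8 + 3} - \sqrt{-10 + 20} = - 11 \cdot \frac{1}{11} \cdot 4 - \sqrt{10} = \left(-11\right) \frac{4}{11} - \sqrt{10} = -4 - \sqrt{10}$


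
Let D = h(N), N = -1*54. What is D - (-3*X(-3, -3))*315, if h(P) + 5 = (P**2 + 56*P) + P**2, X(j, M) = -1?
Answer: 1858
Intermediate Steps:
N = -54
h(P) = -5 + 2*P**2 + 56*P (h(P) = -5 + ((P**2 + 56*P) + P**2) = -5 + (2*P**2 + 56*P) = -5 + 2*P**2 + 56*P)
D = 2803 (D = -5 + 2*(-54)**2 + 56*(-54) = -5 + 2*2916 - 3024 = -5 + 5832 - 3024 = 2803)
D - (-3*X(-3, -3))*315 = 2803 - (-3*(-1))*315 = 2803 - 3*315 = 2803 - 1*945 = 2803 - 945 = 1858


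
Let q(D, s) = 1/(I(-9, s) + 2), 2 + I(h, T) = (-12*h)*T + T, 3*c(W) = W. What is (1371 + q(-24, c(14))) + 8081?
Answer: 14423755/1526 ≈ 9452.0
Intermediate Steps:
c(W) = W/3
I(h, T) = -2 + T - 12*T*h (I(h, T) = -2 + ((-12*h)*T + T) = -2 + (-12*T*h + T) = -2 + (T - 12*T*h) = -2 + T - 12*T*h)
q(D, s) = 1/(109*s) (q(D, s) = 1/((-2 + s - 12*s*(-9)) + 2) = 1/((-2 + s + 108*s) + 2) = 1/((-2 + 109*s) + 2) = 1/(109*s))
(1371 + q(-24, c(14))) + 8081 = (1371 + 1/(109*(((⅓)*14)))) + 8081 = (1371 + 1/(109*(14/3))) + 8081 = (1371 + (1/109)*(3/14)) + 8081 = (1371 + 3/1526) + 8081 = 2092149/1526 + 8081 = 14423755/1526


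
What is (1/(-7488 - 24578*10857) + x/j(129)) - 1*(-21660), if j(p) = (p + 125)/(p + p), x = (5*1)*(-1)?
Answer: 957447470098223/44213851374 ≈ 21655.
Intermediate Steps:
x = -5 (x = 5*(-1) = -5)
j(p) = (125 + p)/(2*p) (j(p) = (125 + p)/((2*p)) = (125 + p)*(1/(2*p)) = (125 + p)/(2*p))
(1/(-7488 - 24578*10857) + x/j(129)) - 1*(-21660) = (1/(-7488 - 24578*10857) - 5*258/(125 + 129)) - 1*(-21660) = ((1/10857)/(-32066) - 5/((½)*(1/129)*254)) + 21660 = (-1/32066*1/10857 - 5/127/129) + 21660 = (-1/348140562 - 5*129/127) + 21660 = (-1/348140562 - 645/127) + 21660 = -224550662617/44213851374 + 21660 = 957447470098223/44213851374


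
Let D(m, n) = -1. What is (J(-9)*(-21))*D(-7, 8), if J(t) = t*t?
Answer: 1701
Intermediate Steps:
J(t) = t²
(J(-9)*(-21))*D(-7, 8) = ((-9)²*(-21))*(-1) = (81*(-21))*(-1) = -1701*(-1) = 1701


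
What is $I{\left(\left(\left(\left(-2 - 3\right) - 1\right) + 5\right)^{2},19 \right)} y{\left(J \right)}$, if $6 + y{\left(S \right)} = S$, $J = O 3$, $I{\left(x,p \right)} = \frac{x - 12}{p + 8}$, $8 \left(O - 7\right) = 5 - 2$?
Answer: $- \frac{473}{72} \approx -6.5694$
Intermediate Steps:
$O = \frac{59}{8}$ ($O = 7 + \frac{5 - 2}{8} = 7 + \frac{1}{8} \cdot 3 = 7 + \frac{3}{8} = \frac{59}{8} \approx 7.375$)
$I{\left(x,p \right)} = \frac{-12 + x}{8 + p}$
$J = \frac{177}{8}$ ($J = \frac{59}{8} \cdot 3 = \frac{177}{8} \approx 22.125$)
$y{\left(S \right)} = -6 + S$
$I{\left(\left(\left(\left(-2 - 3\right) - 1\right) + 5\right)^{2},19 \right)} y{\left(J \right)} = \frac{-12 + \left(\left(\left(-2 - 3\right) - 1\right) + 5\right)^{2}}{8 + 19} \left(-6 + \frac{177}{8}\right) = \frac{-12 + \left(\left(-5 - 1\right) + 5\right)^{2}}{27} \cdot \frac{129}{8} = \frac{-12 + \left(-6 + 5\right)^{2}}{27} \cdot \frac{129}{8} = \frac{-12 + \left(-1\right)^{2}}{27} \cdot \frac{129}{8} = \frac{-12 + 1}{27} \cdot \frac{129}{8} = \frac{1}{27} \left(-11\right) \frac{129}{8} = \left(- \frac{11}{27}\right) \frac{129}{8} = - \frac{473}{72}$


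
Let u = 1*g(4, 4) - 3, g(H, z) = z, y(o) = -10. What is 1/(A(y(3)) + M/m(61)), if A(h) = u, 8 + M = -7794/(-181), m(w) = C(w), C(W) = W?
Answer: 11041/17387 ≈ 0.63501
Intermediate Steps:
m(w) = w
M = 6346/181 (M = -8 - 7794/(-181) = -8 - 7794*(-1/181) = -8 + 7794/181 = 6346/181 ≈ 35.061)
u = 1 (u = 1*4 - 3 = 4 - 3 = 1)
A(h) = 1
1/(A(y(3)) + M/m(61)) = 1/(1 + (6346/181)/61) = 1/(1 + (6346/181)*(1/61)) = 1/(1 + 6346/11041) = 1/(17387/11041) = 11041/17387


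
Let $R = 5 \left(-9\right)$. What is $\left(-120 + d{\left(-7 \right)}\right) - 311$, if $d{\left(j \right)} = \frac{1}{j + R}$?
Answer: $- \frac{22413}{52} \approx -431.02$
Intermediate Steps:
$R = -45$
$d{\left(j \right)} = \frac{1}{-45 + j}$ ($d{\left(j \right)} = \frac{1}{j - 45} = \frac{1}{-45 + j}$)
$\left(-120 + d{\left(-7 \right)}\right) - 311 = \left(-120 + \frac{1}{-45 - 7}\right) - 311 = \left(-120 + \frac{1}{-52}\right) - 311 = \left(-120 - \frac{1}{52}\right) - 311 = - \frac{6241}{52} - 311 = - \frac{22413}{52}$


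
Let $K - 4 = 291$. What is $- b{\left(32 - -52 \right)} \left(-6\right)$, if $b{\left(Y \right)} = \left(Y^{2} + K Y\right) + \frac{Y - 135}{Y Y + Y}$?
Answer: $\frac{13371117}{70} \approx 1.9102 \cdot 10^{5}$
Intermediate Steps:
$K = 295$ ($K = 4 + 291 = 295$)
$b{\left(Y \right)} = Y^{2} + 295 Y + \frac{-135 + Y}{Y + Y^{2}}$ ($b{\left(Y \right)} = \left(Y^{2} + 295 Y\right) + \frac{Y - 135}{Y Y + Y} = \left(Y^{2} + 295 Y\right) + \frac{-135 + Y}{Y^{2} + Y} = \left(Y^{2} + 295 Y\right) + \frac{-135 + Y}{Y + Y^{2}} = Y^{2} + 295 Y + \frac{-135 + Y}{Y + Y^{2}}$)
$- b{\left(32 - -52 \right)} \left(-6\right) = - \frac{-135 + \left(32 - -52\right) + \left(32 - -52\right)^{4} + 295 \left(32 - -52\right)^{2} + 296 \left(32 - -52\right)^{3}}{\left(32 - -52\right) \left(1 + \left(32 - -52\right)\right)} \left(-6\right) = - \frac{-135 + \left(32 + 52\right) + \left(32 + 52\right)^{4} + 295 \left(32 + 52\right)^{2} + 296 \left(32 + 52\right)^{3}}{\left(32 + 52\right) \left(1 + \left(32 + 52\right)\right)} \left(-6\right) = - \frac{-135 + 84 + 84^{4} + 295 \cdot 84^{2} + 296 \cdot 84^{3}}{84 \left(1 + 84\right)} \left(-6\right) = - \frac{-135 + 84 + 49787136 + 295 \cdot 7056 + 296 \cdot 592704}{84 \cdot 85} \left(-6\right) = - \frac{1}{84} \cdot \frac{1}{85} \left(-135 + 84 + 49787136 + 2081520 + 175440384\right) \left(-6\right) = - \frac{1}{84} \cdot \frac{1}{85} \cdot 227308989 \left(-6\right) = - \frac{4457039 \left(-6\right)}{140} = \left(-1\right) \left(- \frac{13371117}{70}\right) = \frac{13371117}{70}$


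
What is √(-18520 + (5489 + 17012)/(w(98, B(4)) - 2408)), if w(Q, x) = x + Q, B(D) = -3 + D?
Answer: 3*I*√10976775881/2309 ≈ 136.12*I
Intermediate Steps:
w(Q, x) = Q + x
√(-18520 + (5489 + 17012)/(w(98, B(4)) - 2408)) = √(-18520 + (5489 + 17012)/((98 + (-3 + 4)) - 2408)) = √(-18520 + 22501/((98 + 1) - 2408)) = √(-18520 + 22501/(99 - 2408)) = √(-18520 + 22501/(-2309)) = √(-18520 + 22501*(-1/2309)) = √(-18520 - 22501/2309) = √(-42785181/2309) = 3*I*√10976775881/2309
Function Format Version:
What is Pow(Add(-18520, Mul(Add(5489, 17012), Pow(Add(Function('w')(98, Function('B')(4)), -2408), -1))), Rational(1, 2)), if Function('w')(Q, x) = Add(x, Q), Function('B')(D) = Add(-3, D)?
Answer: Mul(Rational(3, 2309), I, Pow(10976775881, Rational(1, 2))) ≈ Mul(136.12, I)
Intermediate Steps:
Function('w')(Q, x) = Add(Q, x)
Pow(Add(-18520, Mul(Add(5489, 17012), Pow(Add(Function('w')(98, Function('B')(4)), -2408), -1))), Rational(1, 2)) = Pow(Add(-18520, Mul(Add(5489, 17012), Pow(Add(Add(98, Add(-3, 4)), -2408), -1))), Rational(1, 2)) = Pow(Add(-18520, Mul(22501, Pow(Add(Add(98, 1), -2408), -1))), Rational(1, 2)) = Pow(Add(-18520, Mul(22501, Pow(Add(99, -2408), -1))), Rational(1, 2)) = Pow(Add(-18520, Mul(22501, Pow(-2309, -1))), Rational(1, 2)) = Pow(Add(-18520, Mul(22501, Rational(-1, 2309))), Rational(1, 2)) = Pow(Add(-18520, Rational(-22501, 2309)), Rational(1, 2)) = Pow(Rational(-42785181, 2309), Rational(1, 2)) = Mul(Rational(3, 2309), I, Pow(10976775881, Rational(1, 2)))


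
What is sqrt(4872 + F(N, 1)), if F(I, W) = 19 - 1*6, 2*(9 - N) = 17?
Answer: sqrt(4885) ≈ 69.893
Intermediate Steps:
N = 1/2 (N = 9 - 1/2*17 = 9 - 17/2 = 1/2 ≈ 0.50000)
F(I, W) = 13 (F(I, W) = 19 - 6 = 13)
sqrt(4872 + F(N, 1)) = sqrt(4872 + 13) = sqrt(4885)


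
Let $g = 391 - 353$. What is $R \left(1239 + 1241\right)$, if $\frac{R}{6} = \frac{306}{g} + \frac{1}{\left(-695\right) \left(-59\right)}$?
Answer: $\frac{18670781184}{155819} \approx 1.1982 \cdot 10^{5}$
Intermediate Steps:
$g = 38$ ($g = 391 - 353 = 38$)
$R = \frac{37642704}{779095}$ ($R = 6 \left(\frac{306}{38} + \frac{1}{\left(-695\right) \left(-59\right)}\right) = 6 \left(306 \cdot \frac{1}{38} - - \frac{1}{41005}\right) = 6 \left(\frac{153}{19} + \frac{1}{41005}\right) = 6 \cdot \frac{6273784}{779095} = \frac{37642704}{779095} \approx 48.316$)
$R \left(1239 + 1241\right) = \frac{37642704 \left(1239 + 1241\right)}{779095} = \frac{37642704}{779095} \cdot 2480 = \frac{18670781184}{155819}$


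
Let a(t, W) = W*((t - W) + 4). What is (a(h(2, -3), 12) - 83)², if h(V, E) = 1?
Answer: 27889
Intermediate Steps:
a(t, W) = W*(4 + t - W)
(a(h(2, -3), 12) - 83)² = (12*(4 + 1 - 1*12) - 83)² = (12*(4 + 1 - 12) - 83)² = (12*(-7) - 83)² = (-84 - 83)² = (-167)² = 27889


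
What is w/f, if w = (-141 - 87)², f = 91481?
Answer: 51984/91481 ≈ 0.56825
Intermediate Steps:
w = 51984 (w = (-228)² = 51984)
w/f = 51984/91481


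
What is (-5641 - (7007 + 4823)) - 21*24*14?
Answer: -24527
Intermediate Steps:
(-5641 - (7007 + 4823)) - 21*24*14 = (-5641 - 1*11830) - 504*14 = (-5641 - 11830) - 1*7056 = -17471 - 7056 = -24527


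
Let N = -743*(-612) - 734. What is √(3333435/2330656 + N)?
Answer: √154126165566862582/582664 ≈ 673.78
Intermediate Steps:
N = 453982 (N = 454716 - 734 = 453982)
√(3333435/2330656 + N) = √(3333435/2330656 + 453982) = √(1058079205627/2330656) = √154126165566862582/582664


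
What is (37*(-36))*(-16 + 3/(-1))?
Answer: 25308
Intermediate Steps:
(37*(-36))*(-16 + 3/(-1)) = -1332*(-16 + 3*(-1)) = -1332*(-16 - 3) = -1332*(-19) = 25308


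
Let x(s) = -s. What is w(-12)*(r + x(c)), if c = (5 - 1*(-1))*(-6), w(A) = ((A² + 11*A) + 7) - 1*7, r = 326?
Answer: 4344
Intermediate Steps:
w(A) = A² + 11*A (w(A) = (7 + A² + 11*A) - 7 = A² + 11*A)
c = -36 (c = (5 + 1)*(-6) = 6*(-6) = -36)
w(-12)*(r + x(c)) = (-12*(11 - 12))*(326 - 1*(-36)) = (-12*(-1))*(326 + 36) = 12*362 = 4344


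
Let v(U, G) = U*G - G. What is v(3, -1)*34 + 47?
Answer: -21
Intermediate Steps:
v(U, G) = -G + G*U (v(U, G) = G*U - G = -G + G*U)
v(3, -1)*34 + 47 = -(-1 + 3)*34 + 47 = -1*2*34 + 47 = -2*34 + 47 = -68 + 47 = -21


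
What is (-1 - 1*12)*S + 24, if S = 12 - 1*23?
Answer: 167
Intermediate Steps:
S = -11 (S = 12 - 23 = -11)
(-1 - 1*12)*S + 24 = (-1 - 1*12)*(-11) + 24 = (-1 - 12)*(-11) + 24 = -13*(-11) + 24 = 143 + 24 = 167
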